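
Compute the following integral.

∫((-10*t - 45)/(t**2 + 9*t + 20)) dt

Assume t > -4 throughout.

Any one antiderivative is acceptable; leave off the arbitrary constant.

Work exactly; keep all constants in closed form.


Answer: -5*log(t + 4) - 5*log(t + 5).


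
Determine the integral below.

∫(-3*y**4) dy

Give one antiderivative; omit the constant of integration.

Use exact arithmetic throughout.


Answer: -3*y**5/5.


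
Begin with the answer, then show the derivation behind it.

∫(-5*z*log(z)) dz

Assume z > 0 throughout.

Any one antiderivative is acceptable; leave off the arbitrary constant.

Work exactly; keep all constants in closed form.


The answer is -5*z**2*log(z)/2 + 5*z**2/4.
Step 1. Integrate ∫(-5*z*log(z)) dz by parts with u = log(z), dv = (-5*z) dz, so v = -5*z**2/2 [assuming z > 0]: now -5*z**2*log(z)/2 + ∫(5*z/2) dz.
Step 2. Evaluate the standard form: now -5*z**2*log(z)/2 + 5*z**2/4.
Answer: -5*z**2*log(z)/2 + 5*z**2/4.


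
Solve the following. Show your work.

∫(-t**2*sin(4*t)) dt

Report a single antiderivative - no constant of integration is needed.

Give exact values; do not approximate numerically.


Step 1. Integrate ∫(-t**2*sin(4*t)) dt by parts with u = t**2, dv = (-sin(4*t)) dt, so v = cos(4*t)/4: now t**2*cos(4*t)/4 + ∫(-t*cos(4*t)/2) dt.
Step 2. Integrate ∫(-t*cos(4*t)/2) dt by parts with u = t, dv = (-cos(4*t)/2) dt, so v = -sin(4*t)/8: now t**2*cos(4*t)/4 - t*sin(4*t)/8 + ∫(sin(4*t)/8) dt.
Step 3. Evaluate the standard form: now t**2*cos(4*t)/4 - t*sin(4*t)/8 - cos(4*t)/32.
Answer: t**2*cos(4*t)/4 - t*sin(4*t)/8 - cos(4*t)/32.


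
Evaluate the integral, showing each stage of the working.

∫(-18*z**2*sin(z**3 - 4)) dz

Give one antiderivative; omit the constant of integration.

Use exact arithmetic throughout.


Step 1. Substitute u = z**3 - 4, turning ∫(-18*z**2*sin(z**3 - 4)) dz into ∫(-6*sin(u)) du: now ∫(-6*sin(u)) du.
Step 2. Evaluate the standard form: now 6*cos(u).
Step 3. Substitute back u = z**3 - 4: now 6*cos(z**3 - 4).
Answer: 6*cos(z**3 - 4).


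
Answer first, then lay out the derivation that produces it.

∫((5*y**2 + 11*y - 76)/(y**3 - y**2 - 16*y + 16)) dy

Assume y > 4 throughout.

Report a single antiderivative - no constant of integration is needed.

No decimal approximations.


The answer is 2*log(y - 4) + 4*log(y - 1) - log(y + 4).
Step 1. Decompose ∫((5*y**2 + 11*y - 76)/(y**3 - y**2 - 16*y + 16)) dy by partial fractions, (5*y**2 + 11*y - 76)/(y**3 - y**2 - 16*y + 16) = -1/(y + 4) + 4/(y - 1) + 2/(y - 4): now ∫(2/(y - 4)) dy + ∫(4/(y - 1)) dy + ∫(-1/(y + 4)) dy.
Step 2. Evaluate the standard form [assuming y > 1]: now 4*log(y - 1) + ∫(2/(y - 4)) dy + ∫(-1/(y + 4)) dy.
Step 3. Evaluate the standard form [assuming y > -4]: now 4*log(y - 1) - log(y + 4) + ∫(2/(y - 4)) dy.
Step 4. Evaluate the standard form [assuming y > 4]: now 2*log(y - 4) + 4*log(y - 1) - log(y + 4).
Answer: 2*log(y - 4) + 4*log(y - 1) - log(y + 4).


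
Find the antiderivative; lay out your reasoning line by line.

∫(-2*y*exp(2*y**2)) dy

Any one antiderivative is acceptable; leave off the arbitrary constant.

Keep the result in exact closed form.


Step 1. Substitute u = y**2, turning ∫(-2*y*exp(2*y**2)) dy into ∫(-exp(2*u)) du: now ∫(-exp(2*u)) du.
Step 2. Evaluate the standard form: now -exp(2*u)/2.
Step 3. Substitute back u = y**2: now -exp(2*y**2)/2.
Answer: -exp(2*y**2)/2.


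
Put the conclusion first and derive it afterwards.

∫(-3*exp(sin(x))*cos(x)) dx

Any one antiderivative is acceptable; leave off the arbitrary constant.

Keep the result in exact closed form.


The answer is -3*exp(sin(x)).
Step 1. Substitute u = sin(x), turning ∫(-3*exp(sin(x))*cos(x)) dx into ∫(-3*exp(u)) du: now ∫(-3*exp(u)) du.
Step 2. Evaluate the standard form: now -3*exp(u).
Step 3. Substitute back u = sin(x): now -3*exp(sin(x)).
Answer: -3*exp(sin(x)).


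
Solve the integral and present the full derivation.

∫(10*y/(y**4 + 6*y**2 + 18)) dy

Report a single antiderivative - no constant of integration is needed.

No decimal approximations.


Step 1. Substitute u = y**2 + 3, turning ∫(10*y/(y**4 + 6*y**2 + 18)) dy into ∫(5/(u**2 + 9)) du: now ∫(5/(u**2 + 9)) du.
Step 2. Evaluate the standard form: now 5*atan(u/3)/3.
Step 3. Substitute back u = y**2 + 3: now 5*atan(y**2/3 + 1)/3.
Answer: 5*atan(y**2/3 + 1)/3.


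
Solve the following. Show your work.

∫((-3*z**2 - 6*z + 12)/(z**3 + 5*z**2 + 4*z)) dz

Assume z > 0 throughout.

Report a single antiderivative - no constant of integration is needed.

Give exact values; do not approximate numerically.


Step 1. Decompose ∫((-3*z**2 - 6*z + 12)/(z**3 + 5*z**2 + 4*z)) dz by partial fractions, (-3*z**2 - 6*z + 12)/(z**3 + 5*z**2 + 4*z) = -1/(z + 4) - 5/(z + 1) + 3/z: now ∫(3/z) dz + ∫(-5/(z + 1)) dz + ∫(-1/(z + 4)) dz.
Step 2. Evaluate the standard form [assuming z > 0]: now 3*log(z) + ∫(-5/(z + 1)) dz + ∫(-1/(z + 4)) dz.
Step 3. Evaluate the standard form [assuming z > -4]: now 3*log(z) - log(z + 4) + ∫(-5/(z + 1)) dz.
Step 4. Evaluate the standard form [assuming z > -1]: now 3*log(z) - 5*log(z + 1) - log(z + 4).
Answer: 3*log(z) - 5*log(z + 1) - log(z + 4).


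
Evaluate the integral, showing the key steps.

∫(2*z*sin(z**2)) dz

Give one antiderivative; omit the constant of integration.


Step 1. Substitute u = z**2, turning ∫(2*z*sin(z**2)) dz into ∫(sin(u)) du: now ∫(sin(u)) du.
Step 2. Evaluate the standard form: now -cos(u).
Step 3. Substitute back u = z**2: now -cos(z**2).
Answer: -cos(z**2).


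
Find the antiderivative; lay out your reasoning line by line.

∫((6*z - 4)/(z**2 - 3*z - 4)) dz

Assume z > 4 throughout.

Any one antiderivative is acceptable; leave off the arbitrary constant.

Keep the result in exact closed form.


Step 1. Decompose ∫((6*z - 4)/(z**2 - 3*z - 4)) dz by partial fractions, (6*z - 4)/(z**2 - 3*z - 4) = 2/(z + 1) + 4/(z - 4): now ∫(4/(z - 4)) dz + ∫(2/(z + 1)) dz.
Step 2. Evaluate the standard form [assuming z > -1]: now 2*log(z + 1) + ∫(4/(z - 4)) dz.
Step 3. Evaluate the standard form [assuming z > 4]: now 4*log(z - 4) + 2*log(z + 1).
Answer: 4*log(z - 4) + 2*log(z + 1).


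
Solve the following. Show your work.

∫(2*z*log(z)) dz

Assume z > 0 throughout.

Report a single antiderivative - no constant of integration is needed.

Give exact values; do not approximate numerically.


Step 1. Integrate ∫(2*z*log(z)) dz by parts with u = log(z), dv = (2*z) dz, so v = z**2 [assuming z > 0]: now z**2*log(z) + ∫(-z) dz.
Step 2. Evaluate the standard form: now z**2*log(z) - z**2/2.
Answer: z**2*log(z) - z**2/2.


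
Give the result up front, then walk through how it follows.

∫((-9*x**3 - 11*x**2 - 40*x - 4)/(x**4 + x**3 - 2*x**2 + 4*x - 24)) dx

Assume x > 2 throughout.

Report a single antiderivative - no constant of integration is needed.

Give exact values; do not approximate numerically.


The answer is -5*log(x - 2) - 4*log(x + 3) - 2*atan(x/2).
Step 1. Decompose ∫((-9*x**3 - 11*x**2 - 40*x - 4)/(x**4 + x**3 - 2*x**2 + 4*x - 24)) dx by partial fractions, (-9*x**3 - 11*x**2 - 40*x - 4)/(x**4 + x**3 - 2*x**2 + 4*x - 24) = -4/(x**2 + 4) - 4/(x + 3) - 5/(x - 2): now ∫(-5/(x - 2)) dx + ∫(-4/(x + 3)) dx + ∫(-4/(x**2 + 4)) dx.
Step 2. Evaluate the standard form [assuming x > -3]: now -4*log(x + 3) + ∫(-5/(x - 2)) dx + ∫(-4/(x**2 + 4)) dx.
Step 3. Evaluate the standard form [assuming x > 2]: now -5*log(x - 2) - 4*log(x + 3) + ∫(-4/(x**2 + 4)) dx.
Step 4. Evaluate the standard form: now -5*log(x - 2) - 4*log(x + 3) - 2*atan(x/2).
Answer: -5*log(x - 2) - 4*log(x + 3) - 2*atan(x/2).


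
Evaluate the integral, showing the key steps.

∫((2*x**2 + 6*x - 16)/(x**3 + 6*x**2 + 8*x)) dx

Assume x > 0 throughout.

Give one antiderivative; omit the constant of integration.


Step 1. Decompose ∫((2*x**2 + 6*x - 16)/(x**3 + 6*x**2 + 8*x)) dx by partial fractions, (2*x**2 + 6*x - 16)/(x**3 + 6*x**2 + 8*x) = -1/(x + 4) + 5/(x + 2) - 2/x: now ∫(-2/x) dx + ∫(5/(x + 2)) dx + ∫(-1/(x + 4)) dx.
Step 2. Evaluate the standard form [assuming x > 0]: now -2*log(x) + ∫(5/(x + 2)) dx + ∫(-1/(x + 4)) dx.
Step 3. Evaluate the standard form [assuming x > -2]: now -2*log(x) + 5*log(x + 2) + ∫(-1/(x + 4)) dx.
Step 4. Evaluate the standard form [assuming x > -4]: now -2*log(x) + 5*log(x + 2) - log(x + 4).
Answer: -2*log(x) + 5*log(x + 2) - log(x + 4).


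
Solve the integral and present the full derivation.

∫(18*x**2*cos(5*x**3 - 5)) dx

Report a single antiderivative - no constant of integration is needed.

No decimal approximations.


Step 1. Substitute u = x**3 - 1, turning ∫(18*x**2*cos(5*x**3 - 5)) dx into ∫(6*cos(5*u)) du: now ∫(6*cos(5*u)) du.
Step 2. Evaluate the standard form: now 6*sin(5*u)/5.
Step 3. Substitute back u = x**3 - 1: now 6*sin(5*x**3 - 5)/5.
Answer: 6*sin(5*x**3 - 5)/5.


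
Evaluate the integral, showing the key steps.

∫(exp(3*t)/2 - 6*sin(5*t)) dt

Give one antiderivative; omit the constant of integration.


Step 1. Rewrite: now ∫(exp(3*t)/2) dt + ∫(-6*sin(5*t)) dt.
Step 2. Evaluate the standard form: now 6*cos(5*t)/5 + ∫(exp(3*t)/2) dt.
Step 3. Evaluate the standard form: now exp(3*t)/6 + 6*cos(5*t)/5.
Answer: exp(3*t)/6 + 6*cos(5*t)/5.


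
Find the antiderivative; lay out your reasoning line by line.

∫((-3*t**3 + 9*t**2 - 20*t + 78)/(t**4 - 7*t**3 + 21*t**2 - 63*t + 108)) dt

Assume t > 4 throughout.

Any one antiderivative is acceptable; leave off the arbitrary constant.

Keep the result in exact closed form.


Step 1. Decompose ∫((-3*t**3 + 9*t**2 - 20*t + 78)/(t**4 - 7*t**3 + 21*t**2 - 63*t + 108)) dt by partial fractions, (-3*t**3 + 9*t**2 - 20*t + 78)/(t**4 - 7*t**3 + 21*t**2 - 63*t + 108) = -1/(t**2 + 9) - 1/(t - 3) - 2/(t - 4): now ∫(-2/(t - 4)) dt + ∫(-1/(t - 3)) dt + ∫(-1/(t**2 + 9)) dt.
Step 2. Evaluate the standard form [assuming t > 3]: now -log(t - 3) + ∫(-2/(t - 4)) dt + ∫(-1/(t**2 + 9)) dt.
Step 3. Evaluate the standard form [assuming t > 4]: now -2*log(t - 4) - log(t - 3) + ∫(-1/(t**2 + 9)) dt.
Step 4. Evaluate the standard form: now -2*log(t - 4) - log(t - 3) - atan(t/3)/3.
Answer: -2*log(t - 4) - log(t - 3) - atan(t/3)/3.


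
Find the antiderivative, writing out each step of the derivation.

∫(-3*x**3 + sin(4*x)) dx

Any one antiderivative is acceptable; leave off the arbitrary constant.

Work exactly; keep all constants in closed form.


Step 1. Rewrite: now ∫(-3*x**3) dx + ∫(sin(4*x)) dx.
Step 2. Evaluate the standard form: now -3*x**4/4 + ∫(sin(4*x)) dx.
Step 3. Evaluate the standard form: now -3*x**4/4 - cos(4*x)/4.
Answer: -3*x**4/4 - cos(4*x)/4.


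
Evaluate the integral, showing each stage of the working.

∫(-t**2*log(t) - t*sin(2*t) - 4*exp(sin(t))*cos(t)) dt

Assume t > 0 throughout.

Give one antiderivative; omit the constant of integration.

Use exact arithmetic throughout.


Step 1. Rewrite: now ∫(-t*sin(2*t)) dt + ∫(-t**2*log(t)) dt + ∫(-4*exp(sin(t))*cos(t)) dt.
Step 2. Substitute u = sin(t), turning ∫(-4*exp(sin(t))*cos(t)) dt into ∫(-4*exp(u)) du: now ∫(-t*sin(2*t)) dt + ∫(-t**2*log(t)) dt + ∫(-4*exp(u)) du.
Step 3. Evaluate the standard form: now -4*exp(u) + ∫(-t*sin(2*t)) dt + ∫(-t**2*log(t)) dt.
Step 4. Substitute back u = sin(t): now -4*exp(sin(t)) + ∫(-t*sin(2*t)) dt + ∫(-t**2*log(t)) dt.
Step 5. Integrate ∫(-t*sin(2*t)) dt by parts with u = t, dv = (-sin(2*t)) dt, so v = cos(2*t)/2: now t*cos(2*t)/2 - 4*exp(sin(t)) + ∫(-t**2*log(t)) dt + ∫(-cos(2*t)/2) dt.
Step 6. Evaluate the standard form: now t*cos(2*t)/2 - 4*exp(sin(t)) - sin(2*t)/4 + ∫(-t**2*log(t)) dt.
Step 7. Integrate ∫(-t**2*log(t)) dt by parts with u = log(t), dv = (-t**2) dt, so v = -t**3/3 [assuming t > 0]: now -t**3*log(t)/3 + t*cos(2*t)/2 - 4*exp(sin(t)) - sin(2*t)/4 + ∫(t**2/3) dt.
Step 8. Evaluate the standard form: now -t**3*log(t)/3 + t**3/9 + t*cos(2*t)/2 - 4*exp(sin(t)) - sin(2*t)/4.
Answer: -t**3*log(t)/3 + t**3/9 + t*cos(2*t)/2 - 4*exp(sin(t)) - sin(2*t)/4.


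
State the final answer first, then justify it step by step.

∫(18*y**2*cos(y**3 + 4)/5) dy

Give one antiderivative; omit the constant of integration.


The answer is 6*sin(y**3 + 4)/5.
Step 1. Substitute u = y**3 + 4, turning ∫(18*y**2*cos(y**3 + 4)/5) dy into ∫(6*cos(u)/5) du: now ∫(6*cos(u)/5) du.
Step 2. Evaluate the standard form: now 6*sin(u)/5.
Step 3. Substitute back u = y**3 + 4: now 6*sin(y**3 + 4)/5.
Answer: 6*sin(y**3 + 4)/5.


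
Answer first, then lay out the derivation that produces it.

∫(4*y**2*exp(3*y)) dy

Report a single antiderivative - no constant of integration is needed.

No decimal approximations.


The answer is 4*y**2*exp(3*y)/3 - 8*y*exp(3*y)/9 + 8*exp(3*y)/27.
Step 1. Integrate ∫(4*y**2*exp(3*y)) dy by parts with u = y**2, dv = (4*exp(3*y)) dy, so v = 4*exp(3*y)/3: now 4*y**2*exp(3*y)/3 + ∫(-8*y*exp(3*y)/3) dy.
Step 2. Integrate ∫(-8*y*exp(3*y)/3) dy by parts with u = y, dv = (-8*exp(3*y)/3) dy, so v = -8*exp(3*y)/9: now 4*y**2*exp(3*y)/3 - 8*y*exp(3*y)/9 + ∫(8*exp(3*y)/9) dy.
Step 3. Evaluate the standard form: now 4*y**2*exp(3*y)/3 - 8*y*exp(3*y)/9 + 8*exp(3*y)/27.
Answer: 4*y**2*exp(3*y)/3 - 8*y*exp(3*y)/9 + 8*exp(3*y)/27.


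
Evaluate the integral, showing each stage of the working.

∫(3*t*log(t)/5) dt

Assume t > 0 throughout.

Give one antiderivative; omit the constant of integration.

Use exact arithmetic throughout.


Step 1. Integrate ∫(3*t*log(t)/5) dt by parts with u = log(t), dv = (3*t/5) dt, so v = 3*t**2/10 [assuming t > 0]: now 3*t**2*log(t)/10 + ∫(-3*t/10) dt.
Step 2. Evaluate the standard form: now 3*t**2*log(t)/10 - 3*t**2/20.
Answer: 3*t**2*log(t)/10 - 3*t**2/20.


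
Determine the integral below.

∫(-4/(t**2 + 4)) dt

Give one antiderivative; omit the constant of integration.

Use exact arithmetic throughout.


Answer: -2*atan(t/2).


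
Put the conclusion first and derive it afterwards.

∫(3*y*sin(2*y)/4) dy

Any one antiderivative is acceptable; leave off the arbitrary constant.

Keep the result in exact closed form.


The answer is -3*y*cos(2*y)/8 + 3*sin(2*y)/16.
Step 1. Integrate ∫(3*y*sin(2*y)/4) dy by parts with u = y, dv = (3*sin(2*y)/4) dy, so v = -3*cos(2*y)/8: now -3*y*cos(2*y)/8 + ∫(3*cos(2*y)/8) dy.
Step 2. Evaluate the standard form: now -3*y*cos(2*y)/8 + 3*sin(2*y)/16.
Answer: -3*y*cos(2*y)/8 + 3*sin(2*y)/16.


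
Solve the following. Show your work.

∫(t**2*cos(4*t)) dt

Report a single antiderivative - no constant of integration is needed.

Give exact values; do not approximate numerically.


Step 1. Integrate ∫(t**2*cos(4*t)) dt by parts with u = t**2, dv = (cos(4*t)) dt, so v = sin(4*t)/4: now t**2*sin(4*t)/4 + ∫(-t*sin(4*t)/2) dt.
Step 2. Integrate ∫(-t*sin(4*t)/2) dt by parts with u = t, dv = (-sin(4*t)/2) dt, so v = cos(4*t)/8: now t**2*sin(4*t)/4 + t*cos(4*t)/8 + ∫(-cos(4*t)/8) dt.
Step 3. Evaluate the standard form: now t**2*sin(4*t)/4 + t*cos(4*t)/8 - sin(4*t)/32.
Answer: t**2*sin(4*t)/4 + t*cos(4*t)/8 - sin(4*t)/32.


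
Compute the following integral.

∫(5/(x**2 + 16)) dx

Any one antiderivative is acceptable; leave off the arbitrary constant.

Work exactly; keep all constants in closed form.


Answer: 5*atan(x/4)/4.


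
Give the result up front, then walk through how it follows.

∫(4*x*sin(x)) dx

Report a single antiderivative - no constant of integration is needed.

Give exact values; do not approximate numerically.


The answer is -4*x*cos(x) + 4*sin(x).
Step 1. Integrate ∫(4*x*sin(x)) dx by parts with u = x, dv = (4*sin(x)) dx, so v = -4*cos(x): now -4*x*cos(x) + ∫(4*cos(x)) dx.
Step 2. Evaluate the standard form: now -4*x*cos(x) + 4*sin(x).
Answer: -4*x*cos(x) + 4*sin(x).


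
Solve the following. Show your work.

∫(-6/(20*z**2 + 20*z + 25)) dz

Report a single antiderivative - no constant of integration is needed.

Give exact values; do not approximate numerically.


Step 1. Substitute u = -2*z - 1, turning ∫(-6/(20*z**2 + 20*z + 25)) dz into ∫(3/(5*(u**2 + 4))) du: now ∫(3/(5*(u**2 + 4))) du.
Step 2. Evaluate the standard form: now 3*atan(u/2)/10.
Step 3. Substitute back u = -2*z - 1: now -3*atan(z + 1/2)/10.
Answer: -3*atan(z + 1/2)/10.


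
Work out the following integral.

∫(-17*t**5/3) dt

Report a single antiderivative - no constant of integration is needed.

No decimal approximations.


Answer: -17*t**6/18.


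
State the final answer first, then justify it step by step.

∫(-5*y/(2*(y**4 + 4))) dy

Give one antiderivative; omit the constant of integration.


The answer is -5*atan(y**2/2)/8.
Step 1. Substitute u = y**2, turning ∫(-5*y/(2*(y**4 + 4))) dy into ∫(-5/(4*(u**2 + 4))) du: now ∫(-5/(4*(u**2 + 4))) du.
Step 2. Evaluate the standard form: now -5*atan(u/2)/8.
Step 3. Substitute back u = y**2: now -5*atan(y**2/2)/8.
Answer: -5*atan(y**2/2)/8.


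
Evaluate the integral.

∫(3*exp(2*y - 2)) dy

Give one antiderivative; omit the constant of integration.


Answer: 3*exp(2*y - 2)/2.


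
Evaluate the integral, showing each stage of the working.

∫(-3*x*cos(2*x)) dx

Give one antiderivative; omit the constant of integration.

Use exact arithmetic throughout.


Step 1. Integrate ∫(-3*x*cos(2*x)) dx by parts with u = x, dv = (-3*cos(2*x)) dx, so v = -3*sin(2*x)/2: now -3*x*sin(2*x)/2 + ∫(3*sin(2*x)/2) dx.
Step 2. Evaluate the standard form: now -3*x*sin(2*x)/2 - 3*cos(2*x)/4.
Answer: -3*x*sin(2*x)/2 - 3*cos(2*x)/4.


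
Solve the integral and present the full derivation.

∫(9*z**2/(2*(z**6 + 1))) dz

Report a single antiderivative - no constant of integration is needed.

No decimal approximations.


Step 1. Substitute u = z**3, turning ∫(9*z**2/(2*(z**6 + 1))) dz into ∫(3/(2*(u**2 + 1))) du: now ∫(3/(2*(u**2 + 1))) du.
Step 2. Evaluate the standard form: now 3*atan(u)/2.
Step 3. Substitute back u = z**3: now 3*atan(z**3)/2.
Answer: 3*atan(z**3)/2.


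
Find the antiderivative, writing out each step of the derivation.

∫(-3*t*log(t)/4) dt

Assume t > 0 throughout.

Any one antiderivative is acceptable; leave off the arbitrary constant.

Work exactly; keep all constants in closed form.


Step 1. Integrate ∫(-3*t*log(t)/4) dt by parts with u = log(t), dv = (-3*t/4) dt, so v = -3*t**2/8 [assuming t > 0]: now -3*t**2*log(t)/8 + ∫(3*t/8) dt.
Step 2. Evaluate the standard form: now -3*t**2*log(t)/8 + 3*t**2/16.
Answer: -3*t**2*log(t)/8 + 3*t**2/16.


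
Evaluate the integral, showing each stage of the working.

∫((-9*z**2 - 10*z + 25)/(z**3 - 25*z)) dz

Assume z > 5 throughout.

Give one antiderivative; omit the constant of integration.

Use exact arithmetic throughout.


Step 1. Decompose ∫((-9*z**2 - 10*z + 25)/(z**3 - 25*z)) dz by partial fractions, (-9*z**2 - 10*z + 25)/(z**3 - 25*z) = -3/(z + 5) - 5/(z - 5) - 1/z: now ∫(-1/z) dz + ∫(-5/(z - 5)) dz + ∫(-3/(z + 5)) dz.
Step 2. Evaluate the standard form [assuming z > -5]: now -3*log(z + 5) + ∫(-1/z) dz + ∫(-5/(z - 5)) dz.
Step 3. Evaluate the standard form [assuming z > 5]: now -5*log(z - 5) - 3*log(z + 5) + ∫(-1/z) dz.
Step 4. Evaluate the standard form [assuming z > 0]: now -log(z) - 5*log(z - 5) - 3*log(z + 5).
Answer: -log(z) - 5*log(z - 5) - 3*log(z + 5).


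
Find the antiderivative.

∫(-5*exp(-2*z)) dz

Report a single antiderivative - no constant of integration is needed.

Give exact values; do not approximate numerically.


Answer: 5*exp(-2*z)/2.


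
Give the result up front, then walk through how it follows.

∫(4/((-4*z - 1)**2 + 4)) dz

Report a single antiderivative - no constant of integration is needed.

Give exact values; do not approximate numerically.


The answer is atan(2*z + 1/2)/2.
Step 1. Substitute u = -4*z - 1, turning ∫(4/((-4*z - 1)**2 + 4)) dz into ∫(-1/(u**2 + 4)) du: now ∫(-1/(u**2 + 4)) du.
Step 2. Evaluate the standard form: now -atan(u/2)/2.
Step 3. Substitute back u = -4*z - 1: now atan(2*z + 1/2)/2.
Answer: atan(2*z + 1/2)/2.


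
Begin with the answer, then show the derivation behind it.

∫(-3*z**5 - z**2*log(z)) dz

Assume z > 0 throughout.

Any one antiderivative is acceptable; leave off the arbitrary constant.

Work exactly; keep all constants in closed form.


The answer is -z**6/2 - z**3*log(z)/3 + z**3/9.
Step 1. Rewrite: now ∫(-3*z**5) dz + ∫(-z**2*log(z)) dz.
Step 2. Evaluate the standard form: now -z**6/2 + ∫(-z**2*log(z)) dz.
Step 3. Integrate ∫(-z**2*log(z)) dz by parts with u = log(z), dv = (-z**2) dz, so v = -z**3/3 [assuming z > 0]: now -z**6/2 - z**3*log(z)/3 + ∫(z**2/3) dz.
Step 4. Evaluate the standard form: now -z**6/2 - z**3*log(z)/3 + z**3/9.
Answer: -z**6/2 - z**3*log(z)/3 + z**3/9.


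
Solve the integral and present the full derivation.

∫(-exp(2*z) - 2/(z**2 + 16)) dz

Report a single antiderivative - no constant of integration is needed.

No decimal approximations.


Step 1. Rewrite: now ∫(-2/(z**2 + 16)) dz + ∫(-exp(2*z)) dz.
Step 2. Evaluate the standard form: now -exp(2*z)/2 + ∫(-2/(z**2 + 16)) dz.
Step 3. Evaluate the standard form: now -exp(2*z)/2 - atan(z/4)/2.
Answer: -exp(2*z)/2 - atan(z/4)/2.


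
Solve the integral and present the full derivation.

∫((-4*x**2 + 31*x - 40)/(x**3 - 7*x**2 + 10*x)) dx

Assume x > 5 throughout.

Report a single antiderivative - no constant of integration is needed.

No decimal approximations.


Step 1. Decompose ∫((-4*x**2 + 31*x - 40)/(x**3 - 7*x**2 + 10*x)) dx by partial fractions, (-4*x**2 + 31*x - 40)/(x**3 - 7*x**2 + 10*x) = -1/(x - 2) + 1/(x - 5) - 4/x: now ∫(-4/x) dx + ∫(1/(x - 5)) dx + ∫(-1/(x - 2)) dx.
Step 2. Evaluate the standard form [assuming x > 5]: now log(x - 5) + ∫(-4/x) dx + ∫(-1/(x - 2)) dx.
Step 3. Evaluate the standard form [assuming x > 2]: now log(x - 5) - log(x - 2) + ∫(-4/x) dx.
Step 4. Evaluate the standard form [assuming x > 0]: now -4*log(x) + log(x - 5) - log(x - 2).
Answer: -4*log(x) + log(x - 5) - log(x - 2).


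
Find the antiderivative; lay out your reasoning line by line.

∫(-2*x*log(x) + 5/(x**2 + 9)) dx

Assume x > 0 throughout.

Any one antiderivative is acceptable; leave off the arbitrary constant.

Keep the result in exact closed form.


Step 1. Rewrite: now ∫(-2*x*log(x)) dx + ∫(5/(x**2 + 9)) dx.
Step 2. Evaluate the standard form: now 5*atan(x/3)/3 + ∫(-2*x*log(x)) dx.
Step 3. Integrate ∫(-2*x*log(x)) dx by parts with u = log(x), dv = (-2*x) dx, so v = -x**2 [assuming x > 0]: now -x**2*log(x) + 5*atan(x/3)/3 + ∫(x) dx.
Step 4. Evaluate the standard form: now -x**2*log(x) + x**2/2 + 5*atan(x/3)/3.
Answer: -x**2*log(x) + x**2/2 + 5*atan(x/3)/3.


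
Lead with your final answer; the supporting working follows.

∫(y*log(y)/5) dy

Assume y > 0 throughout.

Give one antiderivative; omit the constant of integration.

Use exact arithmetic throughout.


The answer is y**2*log(y)/10 - y**2/20.
Step 1. Integrate ∫(y*log(y)/5) dy by parts with u = log(y), dv = (y/5) dy, so v = y**2/10 [assuming y > 0]: now y**2*log(y)/10 + ∫(-y/10) dy.
Step 2. Evaluate the standard form: now y**2*log(y)/10 - y**2/20.
Answer: y**2*log(y)/10 - y**2/20.


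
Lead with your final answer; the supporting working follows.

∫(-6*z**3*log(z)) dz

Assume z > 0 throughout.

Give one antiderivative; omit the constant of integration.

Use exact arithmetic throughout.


The answer is -3*z**4*log(z)/2 + 3*z**4/8.
Step 1. Integrate ∫(-6*z**3*log(z)) dz by parts with u = log(z), dv = (-6*z**3) dz, so v = -3*z**4/2 [assuming z > 0]: now -3*z**4*log(z)/2 + ∫(3*z**3/2) dz.
Step 2. Evaluate the standard form: now -3*z**4*log(z)/2 + 3*z**4/8.
Answer: -3*z**4*log(z)/2 + 3*z**4/8.


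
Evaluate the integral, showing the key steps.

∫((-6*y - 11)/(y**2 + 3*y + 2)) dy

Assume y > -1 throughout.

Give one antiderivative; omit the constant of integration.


Step 1. Decompose ∫((-6*y - 11)/(y**2 + 3*y + 2)) dy by partial fractions, (-6*y - 11)/(y**2 + 3*y + 2) = -1/(y + 2) - 5/(y + 1): now ∫(-5/(y + 1)) dy + ∫(-1/(y + 2)) dy.
Step 2. Evaluate the standard form [assuming y > -2]: now -log(y + 2) + ∫(-5/(y + 1)) dy.
Step 3. Evaluate the standard form [assuming y > -1]: now -5*log(y + 1) - log(y + 2).
Answer: -5*log(y + 1) - log(y + 2).


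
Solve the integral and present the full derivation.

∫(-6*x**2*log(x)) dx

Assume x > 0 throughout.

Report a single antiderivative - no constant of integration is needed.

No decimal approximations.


Step 1. Integrate ∫(-6*x**2*log(x)) dx by parts with u = log(x), dv = (-6*x**2) dx, so v = -2*x**3 [assuming x > 0]: now -2*x**3*log(x) + ∫(2*x**2) dx.
Step 2. Evaluate the standard form: now -2*x**3*log(x) + 2*x**3/3.
Answer: -2*x**3*log(x) + 2*x**3/3.


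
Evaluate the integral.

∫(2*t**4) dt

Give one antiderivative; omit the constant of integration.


Answer: 2*t**5/5.


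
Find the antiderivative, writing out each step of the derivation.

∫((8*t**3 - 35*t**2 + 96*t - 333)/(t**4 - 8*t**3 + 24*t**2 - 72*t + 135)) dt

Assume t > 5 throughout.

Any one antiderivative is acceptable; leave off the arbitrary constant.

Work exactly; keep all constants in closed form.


Step 1. Decompose ∫((8*t**3 - 35*t**2 + 96*t - 333)/(t**4 - 8*t**3 + 24*t**2 - 72*t + 135)) dt by partial fractions, (8*t**3 - 35*t**2 + 96*t - 333)/(t**4 - 8*t**3 + 24*t**2 - 72*t + 135) = -3/(t**2 + 9) + 4/(t - 3) + 4/(t - 5): now ∫(4/(t - 5)) dt + ∫(4/(t - 3)) dt + ∫(-3/(t**2 + 9)) dt.
Step 2. Evaluate the standard form [assuming t > 5]: now 4*log(t - 5) + ∫(4/(t - 3)) dt + ∫(-3/(t**2 + 9)) dt.
Step 3. Evaluate the standard form [assuming t > 3]: now 4*log(t - 5) + 4*log(t - 3) + ∫(-3/(t**2 + 9)) dt.
Step 4. Evaluate the standard form: now 4*log(t - 5) + 4*log(t - 3) - atan(t/3).
Answer: 4*log(t - 5) + 4*log(t - 3) - atan(t/3).


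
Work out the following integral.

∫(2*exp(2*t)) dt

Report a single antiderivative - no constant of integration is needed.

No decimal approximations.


Answer: exp(2*t).


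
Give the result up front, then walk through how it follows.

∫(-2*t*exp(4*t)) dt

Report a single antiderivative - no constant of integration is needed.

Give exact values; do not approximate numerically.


The answer is -t*exp(4*t)/2 + exp(4*t)/8.
Step 1. Integrate ∫(-2*t*exp(4*t)) dt by parts with u = t, dv = (-2*exp(4*t)) dt, so v = -exp(4*t)/2: now -t*exp(4*t)/2 + ∫(exp(4*t)/2) dt.
Step 2. Evaluate the standard form: now -t*exp(4*t)/2 + exp(4*t)/8.
Answer: -t*exp(4*t)/2 + exp(4*t)/8.


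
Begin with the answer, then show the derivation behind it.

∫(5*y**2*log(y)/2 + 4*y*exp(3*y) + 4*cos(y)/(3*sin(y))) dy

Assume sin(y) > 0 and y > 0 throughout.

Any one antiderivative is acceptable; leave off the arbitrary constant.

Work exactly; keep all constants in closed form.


The answer is 5*y**3*log(y)/6 - 5*y**3/18 + 4*y*exp(3*y)/3 - 4*exp(3*y)/9 + 4*log(sin(y))/3.
Step 1. Rewrite: now ∫(4*y*exp(3*y)) dy + ∫(5*y**2*log(y)/2) dy + ∫(4*cos(y)/(3*sin(y))) dy.
Step 2. Substitute u = sin(y), turning ∫(4*cos(y)/(3*sin(y))) dy into ∫(4/(3*u)) du: now ∫(4/(3*u)) du + ∫(4*y*exp(3*y)) dy + ∫(5*y**2*log(y)/2) dy.
Step 3. Evaluate the standard form [assuming u > 0]: now 4*log(u)/3 + ∫(4*y*exp(3*y)) dy + ∫(5*y**2*log(y)/2) dy.
Step 4. Substitute back u = sin(y): now 4*log(sin(y))/3 + ∫(4*y*exp(3*y)) dy + ∫(5*y**2*log(y)/2) dy.
Step 5. Integrate ∫(5*y**2*log(y)/2) dy by parts with u = log(y), dv = (5*y**2/2) dy, so v = 5*y**3/6 [assuming y > 0]: now 5*y**3*log(y)/6 + 4*log(sin(y))/3 + ∫(-5*y**2/6) dy + ∫(4*y*exp(3*y)) dy.
Step 6. Evaluate the standard form: now 5*y**3*log(y)/6 - 5*y**3/18 + 4*log(sin(y))/3 + ∫(4*y*exp(3*y)) dy.
Step 7. Integrate ∫(4*y*exp(3*y)) dy by parts with u = y, dv = (4*exp(3*y)) dy, so v = 4*exp(3*y)/3: now 5*y**3*log(y)/6 - 5*y**3/18 + 4*y*exp(3*y)/3 + 4*log(sin(y))/3 + ∫(-4*exp(3*y)/3) dy.
Step 8. Evaluate the standard form: now 5*y**3*log(y)/6 - 5*y**3/18 + 4*y*exp(3*y)/3 - 4*exp(3*y)/9 + 4*log(sin(y))/3.
Answer: 5*y**3*log(y)/6 - 5*y**3/18 + 4*y*exp(3*y)/3 - 4*exp(3*y)/9 + 4*log(sin(y))/3.


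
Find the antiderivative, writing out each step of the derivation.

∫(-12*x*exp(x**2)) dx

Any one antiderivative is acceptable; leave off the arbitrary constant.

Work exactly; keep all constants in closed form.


Step 1. Substitute u = x**2, turning ∫(-12*x*exp(x**2)) dx into ∫(-6*exp(u)) du: now ∫(-6*exp(u)) du.
Step 2. Evaluate the standard form: now -6*exp(u).
Step 3. Substitute back u = x**2: now -6*exp(x**2).
Answer: -6*exp(x**2).


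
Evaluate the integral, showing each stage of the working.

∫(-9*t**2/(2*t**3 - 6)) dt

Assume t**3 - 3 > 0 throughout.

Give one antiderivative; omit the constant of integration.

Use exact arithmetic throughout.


Step 1. Substitute u = t**3 - 3, turning ∫(-9*t**2/(2*t**3 - 6)) dt into ∫(-3/(2*u)) du: now ∫(-3/(2*u)) du.
Step 2. Evaluate the standard form [assuming u > 0]: now -3*log(u)/2.
Step 3. Substitute back u = t**3 - 3: now -3*log(t**3 - 3)/2.
Answer: -3*log(t**3 - 3)/2.


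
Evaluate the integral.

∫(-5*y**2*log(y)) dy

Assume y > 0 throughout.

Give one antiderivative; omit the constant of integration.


Answer: -5*y**3*log(y)/3 + 5*y**3/9.


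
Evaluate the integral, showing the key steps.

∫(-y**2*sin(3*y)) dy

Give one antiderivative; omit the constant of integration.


Step 1. Integrate ∫(-y**2*sin(3*y)) dy by parts with u = y**2, dv = (-sin(3*y)) dy, so v = cos(3*y)/3: now y**2*cos(3*y)/3 + ∫(-2*y*cos(3*y)/3) dy.
Step 2. Integrate ∫(-2*y*cos(3*y)/3) dy by parts with u = y, dv = (-2*cos(3*y)/3) dy, so v = -2*sin(3*y)/9: now y**2*cos(3*y)/3 - 2*y*sin(3*y)/9 + ∫(2*sin(3*y)/9) dy.
Step 3. Evaluate the standard form: now y**2*cos(3*y)/3 - 2*y*sin(3*y)/9 - 2*cos(3*y)/27.
Answer: y**2*cos(3*y)/3 - 2*y*sin(3*y)/9 - 2*cos(3*y)/27.


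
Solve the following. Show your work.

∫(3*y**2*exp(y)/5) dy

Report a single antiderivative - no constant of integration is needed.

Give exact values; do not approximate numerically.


Step 1. Integrate ∫(3*y**2*exp(y)/5) dy by parts with u = y**2, dv = (3*exp(y)/5) dy, so v = 3*exp(y)/5: now 3*y**2*exp(y)/5 + ∫(-6*y*exp(y)/5) dy.
Step 2. Integrate ∫(-6*y*exp(y)/5) dy by parts with u = y, dv = (-6*exp(y)/5) dy, so v = -6*exp(y)/5: now 3*y**2*exp(y)/5 - 6*y*exp(y)/5 + ∫(6*exp(y)/5) dy.
Step 3. Evaluate the standard form: now 3*y**2*exp(y)/5 - 6*y*exp(y)/5 + 6*exp(y)/5.
Answer: 3*y**2*exp(y)/5 - 6*y*exp(y)/5 + 6*exp(y)/5.


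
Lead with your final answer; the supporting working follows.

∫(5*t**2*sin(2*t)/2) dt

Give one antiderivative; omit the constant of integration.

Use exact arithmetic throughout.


The answer is -5*t**2*cos(2*t)/4 + 5*t*sin(2*t)/4 + 5*cos(2*t)/8.
Step 1. Integrate ∫(5*t**2*sin(2*t)/2) dt by parts with u = t**2, dv = (5*sin(2*t)/2) dt, so v = -5*cos(2*t)/4: now -5*t**2*cos(2*t)/4 + ∫(5*t*cos(2*t)/2) dt.
Step 2. Integrate ∫(5*t*cos(2*t)/2) dt by parts with u = t, dv = (5*cos(2*t)/2) dt, so v = 5*sin(2*t)/4: now -5*t**2*cos(2*t)/4 + 5*t*sin(2*t)/4 + ∫(-5*sin(2*t)/4) dt.
Step 3. Evaluate the standard form: now -5*t**2*cos(2*t)/4 + 5*t*sin(2*t)/4 + 5*cos(2*t)/8.
Answer: -5*t**2*cos(2*t)/4 + 5*t*sin(2*t)/4 + 5*cos(2*t)/8.


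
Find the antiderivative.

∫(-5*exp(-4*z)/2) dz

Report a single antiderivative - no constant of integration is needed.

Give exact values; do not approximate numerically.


Answer: 5*exp(-4*z)/8.


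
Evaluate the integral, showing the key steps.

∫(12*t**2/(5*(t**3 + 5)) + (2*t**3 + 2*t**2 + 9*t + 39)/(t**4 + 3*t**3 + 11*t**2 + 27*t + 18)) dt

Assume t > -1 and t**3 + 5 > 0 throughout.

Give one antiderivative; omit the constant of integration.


Step 1. Rewrite: now ∫(12*t**2/(5*(t**3 + 5))) dt + ∫((2*t**3 + 2*t**2 + 9*t + 39)/(t**4 + 3*t**3 + 11*t**2 + 27*t + 18)) dt.
Step 2. Decompose ∫((2*t**3 + 2*t**2 + 9*t + 39)/(t**4 + 3*t**3 + 11*t**2 + 27*t + 18)) dt by partial fractions, (2*t**3 + 2*t**2 + 9*t + 39)/(t**4 + 3*t**3 + 11*t**2 + 27*t + 18) = -3/(t**2 + 9) - 1/(t + 2) + 3/(t + 1): now ∫(12*t**2/(5*(t**3 + 5))) dt + ∫(3/(t + 1)) dt + ∫(-1/(t + 2)) dt + ∫(-3/(t**2 + 9)) dt.
Step 3. Evaluate the standard form [assuming t > -2]: now -log(t + 2) + ∫(12*t**2/(5*(t**3 + 5))) dt + ∫(3/(t + 1)) dt + ∫(-3/(t**2 + 9)) dt.
Step 4. Evaluate the standard form [assuming t > -1]: now 3*log(t + 1) - log(t + 2) + ∫(12*t**2/(5*(t**3 + 5))) dt + ∫(-3/(t**2 + 9)) dt.
Step 5. Evaluate the standard form: now 3*log(t + 1) - log(t + 2) - atan(t/3) + ∫(12*t**2/(5*(t**3 + 5))) dt.
Step 6. Substitute u = t**3 + 5, turning ∫(12*t**2/(5*(t**3 + 5))) dt into ∫(4/(5*u)) du: now 3*log(t + 1) - log(t + 2) - atan(t/3) + ∫(4/(5*u)) du.
Step 7. Evaluate the standard form [assuming u > 0]: now 4*log(u)/5 + 3*log(t + 1) - log(t + 2) - atan(t/3).
Step 8. Substitute back u = t**3 + 5: now 3*log(t + 1) - log(t + 2) + 4*log(t**3 + 5)/5 - atan(t/3).
Answer: 3*log(t + 1) - log(t + 2) + 4*log(t**3 + 5)/5 - atan(t/3).


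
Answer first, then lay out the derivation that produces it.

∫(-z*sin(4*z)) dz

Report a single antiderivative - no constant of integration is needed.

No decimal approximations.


The answer is z*cos(4*z)/4 - sin(4*z)/16.
Step 1. Integrate ∫(-z*sin(4*z)) dz by parts with u = z, dv = (-sin(4*z)) dz, so v = cos(4*z)/4: now z*cos(4*z)/4 + ∫(-cos(4*z)/4) dz.
Step 2. Evaluate the standard form: now z*cos(4*z)/4 - sin(4*z)/16.
Answer: z*cos(4*z)/4 - sin(4*z)/16.


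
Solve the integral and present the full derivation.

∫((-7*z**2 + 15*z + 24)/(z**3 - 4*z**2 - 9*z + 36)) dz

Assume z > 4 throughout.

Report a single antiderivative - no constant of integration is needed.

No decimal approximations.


Step 1. Decompose ∫((-7*z**2 + 15*z + 24)/(z**3 - 4*z**2 - 9*z + 36)) dz by partial fractions, (-7*z**2 + 15*z + 24)/(z**3 - 4*z**2 - 9*z + 36) = -2/(z + 3) - 1/(z - 3) - 4/(z - 4): now ∫(-4/(z - 4)) dz + ∫(-1/(z - 3)) dz + ∫(-2/(z + 3)) dz.
Step 2. Evaluate the standard form [assuming z > 4]: now -4*log(z - 4) + ∫(-1/(z - 3)) dz + ∫(-2/(z + 3)) dz.
Step 3. Evaluate the standard form [assuming z > -3]: now -4*log(z - 4) - 2*log(z + 3) + ∫(-1/(z - 3)) dz.
Step 4. Evaluate the standard form [assuming z > 3]: now -4*log(z - 4) - log(z - 3) - 2*log(z + 3).
Answer: -4*log(z - 4) - log(z - 3) - 2*log(z + 3).


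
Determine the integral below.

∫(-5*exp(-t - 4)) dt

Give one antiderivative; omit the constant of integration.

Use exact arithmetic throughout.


Answer: 5*exp(-t - 4).


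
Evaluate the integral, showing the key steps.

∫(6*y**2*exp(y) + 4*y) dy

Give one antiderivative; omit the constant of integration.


Step 1. Rewrite: now ∫(4*y) dy + ∫(6*y**2*exp(y)) dy.
Step 2. Evaluate the standard form: now 2*y**2 + ∫(6*y**2*exp(y)) dy.
Step 3. Integrate ∫(6*y**2*exp(y)) dy by parts with u = y**2, dv = (6*exp(y)) dy, so v = 6*exp(y): now 6*y**2*exp(y) + 2*y**2 + ∫(-12*y*exp(y)) dy.
Step 4. Integrate ∫(-12*y*exp(y)) dy by parts with u = y, dv = (-12*exp(y)) dy, so v = -12*exp(y): now 6*y**2*exp(y) + 2*y**2 - 12*y*exp(y) + ∫(12*exp(y)) dy.
Step 5. Evaluate the standard form: now 6*y**2*exp(y) + 2*y**2 - 12*y*exp(y) + 12*exp(y).
Answer: 6*y**2*exp(y) + 2*y**2 - 12*y*exp(y) + 12*exp(y).


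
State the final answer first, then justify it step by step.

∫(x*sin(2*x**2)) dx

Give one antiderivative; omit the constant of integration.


The answer is -cos(2*x**2)/4.
Step 1. Substitute u = x**2, turning ∫(x*sin(2*x**2)) dx into ∫(sin(2*u)/2) du: now ∫(sin(2*u)/2) du.
Step 2. Evaluate the standard form: now -cos(2*u)/4.
Step 3. Substitute back u = x**2: now -cos(2*x**2)/4.
Answer: -cos(2*x**2)/4.


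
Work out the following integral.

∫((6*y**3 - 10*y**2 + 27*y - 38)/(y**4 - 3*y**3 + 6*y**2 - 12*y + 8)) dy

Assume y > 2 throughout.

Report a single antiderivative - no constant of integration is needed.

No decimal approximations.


Answer: 3*log(y - 2) + 3*log(y - 1) - atan(y/2)/2.


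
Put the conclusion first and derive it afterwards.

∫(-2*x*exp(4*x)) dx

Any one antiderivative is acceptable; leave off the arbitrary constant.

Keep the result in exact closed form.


The answer is -x*exp(4*x)/2 + exp(4*x)/8.
Step 1. Integrate ∫(-2*x*exp(4*x)) dx by parts with u = x, dv = (-2*exp(4*x)) dx, so v = -exp(4*x)/2: now -x*exp(4*x)/2 + ∫(exp(4*x)/2) dx.
Step 2. Evaluate the standard form: now -x*exp(4*x)/2 + exp(4*x)/8.
Answer: -x*exp(4*x)/2 + exp(4*x)/8.


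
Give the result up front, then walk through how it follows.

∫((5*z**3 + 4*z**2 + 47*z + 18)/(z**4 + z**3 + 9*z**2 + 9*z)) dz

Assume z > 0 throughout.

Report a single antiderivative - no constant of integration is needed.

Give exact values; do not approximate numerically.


The answer is 2*log(z) + 3*log(z + 1) + 2*atan(z/3)/3.
Step 1. Decompose ∫((5*z**3 + 4*z**2 + 47*z + 18)/(z**4 + z**3 + 9*z**2 + 9*z)) dz by partial fractions, (5*z**3 + 4*z**2 + 47*z + 18)/(z**4 + z**3 + 9*z**2 + 9*z) = 2/(z**2 + 9) + 3/(z + 1) + 2/z: now ∫(2/z) dz + ∫(3/(z + 1)) dz + ∫(2/(z**2 + 9)) dz.
Step 2. Evaluate the standard form [assuming z > 0]: now 2*log(z) + ∫(3/(z + 1)) dz + ∫(2/(z**2 + 9)) dz.
Step 3. Evaluate the standard form [assuming z > -1]: now 2*log(z) + 3*log(z + 1) + ∫(2/(z**2 + 9)) dz.
Step 4. Evaluate the standard form: now 2*log(z) + 3*log(z + 1) + 2*atan(z/3)/3.
Answer: 2*log(z) + 3*log(z + 1) + 2*atan(z/3)/3.


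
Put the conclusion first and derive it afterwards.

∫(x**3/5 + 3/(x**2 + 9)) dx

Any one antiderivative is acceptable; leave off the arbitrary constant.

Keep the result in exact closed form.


The answer is x**4/20 + atan(x/3).
Step 1. Rewrite: now ∫(x**3/5) dx + ∫(3/(x**2 + 9)) dx.
Step 2. Evaluate the standard form: now atan(x/3) + ∫(x**3/5) dx.
Step 3. Evaluate the standard form: now x**4/20 + atan(x/3).
Answer: x**4/20 + atan(x/3).


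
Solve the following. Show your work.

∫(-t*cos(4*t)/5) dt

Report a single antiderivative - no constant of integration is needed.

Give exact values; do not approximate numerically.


Step 1. Integrate ∫(-t*cos(4*t)/5) dt by parts with u = t, dv = (-cos(4*t)/5) dt, so v = -sin(4*t)/20: now -t*sin(4*t)/20 + ∫(sin(4*t)/20) dt.
Step 2. Evaluate the standard form: now -t*sin(4*t)/20 - cos(4*t)/80.
Answer: -t*sin(4*t)/20 - cos(4*t)/80.


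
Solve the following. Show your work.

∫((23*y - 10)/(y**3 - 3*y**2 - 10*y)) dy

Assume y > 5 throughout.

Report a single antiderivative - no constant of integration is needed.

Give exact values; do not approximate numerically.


Step 1. Decompose ∫((23*y - 10)/(y**3 - 3*y**2 - 10*y)) dy by partial fractions, (23*y - 10)/(y**3 - 3*y**2 - 10*y) = -4/(y + 2) + 3/(y - 5) + 1/y: now ∫(1/y) dy + ∫(3/(y - 5)) dy + ∫(-4/(y + 2)) dy.
Step 2. Evaluate the standard form [assuming y > 0]: now log(y) + ∫(3/(y - 5)) dy + ∫(-4/(y + 2)) dy.
Step 3. Evaluate the standard form [assuming y > -2]: now log(y) - 4*log(y + 2) + ∫(3/(y - 5)) dy.
Step 4. Evaluate the standard form [assuming y > 5]: now log(y) + 3*log(y - 5) - 4*log(y + 2).
Answer: log(y) + 3*log(y - 5) - 4*log(y + 2).


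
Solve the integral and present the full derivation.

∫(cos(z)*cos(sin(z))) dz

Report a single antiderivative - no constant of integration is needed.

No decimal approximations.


Step 1. Substitute u = sin(z), turning ∫(cos(z)*cos(sin(z))) dz into ∫(cos(u)) du: now ∫(cos(u)) du.
Step 2. Evaluate the standard form: now sin(u).
Step 3. Substitute back u = sin(z): now sin(sin(z)).
Answer: sin(sin(z)).


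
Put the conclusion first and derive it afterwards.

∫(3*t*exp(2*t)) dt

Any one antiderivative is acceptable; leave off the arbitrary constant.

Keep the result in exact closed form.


The answer is 3*t*exp(2*t)/2 - 3*exp(2*t)/4.
Step 1. Integrate ∫(3*t*exp(2*t)) dt by parts with u = t, dv = (3*exp(2*t)) dt, so v = 3*exp(2*t)/2: now 3*t*exp(2*t)/2 + ∫(-3*exp(2*t)/2) dt.
Step 2. Evaluate the standard form: now 3*t*exp(2*t)/2 - 3*exp(2*t)/4.
Answer: 3*t*exp(2*t)/2 - 3*exp(2*t)/4.


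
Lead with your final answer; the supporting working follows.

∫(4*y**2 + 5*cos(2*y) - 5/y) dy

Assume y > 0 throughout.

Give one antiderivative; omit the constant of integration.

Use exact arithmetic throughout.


The answer is 4*y**3/3 - 5*log(y) + 5*sin(2*y)/2.
Step 1. Rewrite: now ∫(-5/y) dy + ∫(4*y**2) dy + ∫(5*cos(2*y)) dy.
Step 2. Evaluate the standard form [assuming y > 0]: now -5*log(y) + ∫(4*y**2) dy + ∫(5*cos(2*y)) dy.
Step 3. Evaluate the standard form: now 4*y**3/3 - 5*log(y) + ∫(5*cos(2*y)) dy.
Step 4. Evaluate the standard form: now 4*y**3/3 - 5*log(y) + 5*sin(2*y)/2.
Answer: 4*y**3/3 - 5*log(y) + 5*sin(2*y)/2.
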